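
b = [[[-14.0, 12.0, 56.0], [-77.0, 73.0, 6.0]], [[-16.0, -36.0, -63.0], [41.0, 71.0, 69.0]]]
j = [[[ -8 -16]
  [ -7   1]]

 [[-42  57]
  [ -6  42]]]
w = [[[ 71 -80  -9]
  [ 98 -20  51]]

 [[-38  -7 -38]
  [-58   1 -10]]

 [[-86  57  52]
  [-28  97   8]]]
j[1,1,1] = 42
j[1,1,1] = 42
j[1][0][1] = 57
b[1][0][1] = -36.0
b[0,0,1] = 12.0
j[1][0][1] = 57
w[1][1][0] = -58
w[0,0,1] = -80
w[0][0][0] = 71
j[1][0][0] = -42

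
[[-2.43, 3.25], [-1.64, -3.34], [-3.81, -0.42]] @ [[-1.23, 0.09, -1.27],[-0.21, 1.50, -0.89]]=[[2.31, 4.66, 0.19], [2.72, -5.16, 5.06], [4.77, -0.97, 5.21]]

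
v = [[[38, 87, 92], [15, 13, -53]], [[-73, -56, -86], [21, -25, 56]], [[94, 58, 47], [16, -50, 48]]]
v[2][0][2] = 47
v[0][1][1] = 13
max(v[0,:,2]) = 92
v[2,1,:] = [16, -50, 48]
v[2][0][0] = 94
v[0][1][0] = 15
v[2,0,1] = 58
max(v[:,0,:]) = 94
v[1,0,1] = -56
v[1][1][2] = 56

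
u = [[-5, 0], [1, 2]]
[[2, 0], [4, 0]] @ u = [[-10, 0], [-20, 0]]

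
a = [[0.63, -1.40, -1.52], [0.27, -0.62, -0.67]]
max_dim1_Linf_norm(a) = 1.52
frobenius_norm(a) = 2.36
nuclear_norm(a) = 2.37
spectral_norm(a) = 2.36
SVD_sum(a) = [[0.63, -1.40, -1.52], [0.28, -0.62, -0.67]] + [[0.00, 0.0, 0.0], [-0.01, -0.0, -0.00]]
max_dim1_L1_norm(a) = 3.55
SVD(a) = [[-0.92, -0.40], [-0.4, 0.92]] @ diag([2.360814156214758, 0.0075179662145052305]) @ [[-0.29, 0.65, 0.70], [-0.92, -0.38, -0.03]]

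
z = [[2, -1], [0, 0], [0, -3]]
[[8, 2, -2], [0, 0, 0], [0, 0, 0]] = z@ [[4, 1, -1], [0, 0, 0]]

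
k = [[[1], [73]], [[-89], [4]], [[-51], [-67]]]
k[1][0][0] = -89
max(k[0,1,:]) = 73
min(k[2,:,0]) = -67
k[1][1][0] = 4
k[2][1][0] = -67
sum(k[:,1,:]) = 10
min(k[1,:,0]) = -89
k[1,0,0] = -89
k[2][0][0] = -51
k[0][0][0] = 1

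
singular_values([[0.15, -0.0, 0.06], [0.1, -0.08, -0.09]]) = [0.19, 0.13]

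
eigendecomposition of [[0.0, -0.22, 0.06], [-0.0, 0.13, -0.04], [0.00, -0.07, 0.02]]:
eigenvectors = [[1.00, -0.83, 0.98],[0.0, 0.50, 0.06],[0.00, -0.26, 0.18]]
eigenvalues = [0.0, 0.15, -0.0]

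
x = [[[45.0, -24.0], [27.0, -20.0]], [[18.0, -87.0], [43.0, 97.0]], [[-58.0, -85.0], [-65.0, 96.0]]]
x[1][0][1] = -87.0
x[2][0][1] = -85.0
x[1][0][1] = -87.0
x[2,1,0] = -65.0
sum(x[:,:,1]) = -23.0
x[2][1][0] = -65.0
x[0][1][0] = 27.0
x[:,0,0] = [45.0, 18.0, -58.0]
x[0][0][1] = -24.0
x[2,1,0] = -65.0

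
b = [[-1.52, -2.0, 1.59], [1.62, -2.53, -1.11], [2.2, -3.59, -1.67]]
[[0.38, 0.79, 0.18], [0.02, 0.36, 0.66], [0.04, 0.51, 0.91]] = b@[[-0.13,-0.13,0.21], [-0.09,-0.25,-0.17], [0.0,0.06,0.1]]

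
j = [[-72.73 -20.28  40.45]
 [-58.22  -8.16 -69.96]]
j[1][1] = -8.16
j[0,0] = -72.73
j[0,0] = -72.73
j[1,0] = -58.22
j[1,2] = -69.96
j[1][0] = -58.22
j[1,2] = -69.96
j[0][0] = -72.73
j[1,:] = [-58.22, -8.16, -69.96]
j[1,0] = -58.22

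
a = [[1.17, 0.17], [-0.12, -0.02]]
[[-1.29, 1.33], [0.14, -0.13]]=a @ [[-0.86, 1.28], [-1.65, -1.0]]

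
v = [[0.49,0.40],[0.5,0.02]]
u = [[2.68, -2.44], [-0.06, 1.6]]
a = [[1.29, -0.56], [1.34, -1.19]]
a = v @ u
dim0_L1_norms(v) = [0.99, 0.42]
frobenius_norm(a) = 2.28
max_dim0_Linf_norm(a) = 1.34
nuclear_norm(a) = 2.60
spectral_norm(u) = 3.81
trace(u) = 4.28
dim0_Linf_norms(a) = [1.34, 1.19]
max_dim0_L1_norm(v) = 0.99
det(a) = -0.78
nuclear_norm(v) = 1.02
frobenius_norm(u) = 3.96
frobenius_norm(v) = 0.81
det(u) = 4.14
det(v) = -0.19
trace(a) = 0.10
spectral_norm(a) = 2.25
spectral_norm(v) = 0.77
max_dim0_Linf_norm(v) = 0.5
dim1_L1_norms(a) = [1.85, 2.53]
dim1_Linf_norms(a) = [1.29, 1.34]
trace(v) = 0.51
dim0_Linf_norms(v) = [0.5, 0.4]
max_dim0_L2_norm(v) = 0.7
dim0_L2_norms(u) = [2.68, 2.92]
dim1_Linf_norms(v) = [0.49, 0.5]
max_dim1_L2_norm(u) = 3.62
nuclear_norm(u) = 4.90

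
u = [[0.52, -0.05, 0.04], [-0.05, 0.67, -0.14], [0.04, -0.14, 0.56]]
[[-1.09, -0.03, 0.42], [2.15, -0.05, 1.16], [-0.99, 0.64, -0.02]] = u@[[-1.75, -0.14, 0.96],[2.88, 0.17, 1.88],[-0.92, 1.19, 0.36]]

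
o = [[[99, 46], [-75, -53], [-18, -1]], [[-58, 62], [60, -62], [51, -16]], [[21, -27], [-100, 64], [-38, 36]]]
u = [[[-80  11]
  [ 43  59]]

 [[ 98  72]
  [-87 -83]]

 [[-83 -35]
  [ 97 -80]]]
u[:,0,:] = [[-80, 11], [98, 72], [-83, -35]]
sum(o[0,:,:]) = -2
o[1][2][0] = 51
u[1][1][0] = -87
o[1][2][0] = 51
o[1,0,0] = -58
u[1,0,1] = 72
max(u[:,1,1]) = 59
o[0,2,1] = -1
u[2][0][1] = -35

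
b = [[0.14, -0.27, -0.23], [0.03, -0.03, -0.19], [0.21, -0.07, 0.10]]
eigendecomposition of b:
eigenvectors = [[(0.08+0j), 0.71+0.00j, 0.71-0.00j], [-0.65+0.00j, 0.46-0.14j, (0.46+0.14j)], [0.75+0.00j, -0.15-0.49j, (-0.15+0.49j)]]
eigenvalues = [(0.18+0j), (0.01+0.21j), (0.01-0.21j)]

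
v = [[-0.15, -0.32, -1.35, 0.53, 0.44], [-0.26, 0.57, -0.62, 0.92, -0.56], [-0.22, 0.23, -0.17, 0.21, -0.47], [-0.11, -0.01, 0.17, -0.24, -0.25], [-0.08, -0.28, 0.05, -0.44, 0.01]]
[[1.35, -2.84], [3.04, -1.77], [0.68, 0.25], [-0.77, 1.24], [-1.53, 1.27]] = v@[[-2.41, -2.33],[1.5, -0.46],[0.62, 1.33],[3.06, -2.04],[1.56, -1.05]]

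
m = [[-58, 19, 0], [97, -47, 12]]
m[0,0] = -58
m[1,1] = -47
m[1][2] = 12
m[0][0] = -58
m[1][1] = -47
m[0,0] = -58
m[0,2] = 0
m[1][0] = 97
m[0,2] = 0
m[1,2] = 12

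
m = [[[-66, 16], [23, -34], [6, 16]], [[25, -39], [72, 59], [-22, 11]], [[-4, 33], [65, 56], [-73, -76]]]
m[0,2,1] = 16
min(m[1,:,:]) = -39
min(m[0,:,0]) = -66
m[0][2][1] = 16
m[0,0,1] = 16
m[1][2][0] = -22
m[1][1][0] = 72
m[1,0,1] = -39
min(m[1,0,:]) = -39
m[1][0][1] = -39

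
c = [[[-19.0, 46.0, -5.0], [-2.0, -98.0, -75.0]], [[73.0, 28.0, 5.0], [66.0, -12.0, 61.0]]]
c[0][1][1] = -98.0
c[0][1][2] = -75.0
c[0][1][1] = -98.0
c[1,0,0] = 73.0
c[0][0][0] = -19.0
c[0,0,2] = -5.0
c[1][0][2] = 5.0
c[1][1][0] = 66.0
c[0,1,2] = -75.0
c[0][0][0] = -19.0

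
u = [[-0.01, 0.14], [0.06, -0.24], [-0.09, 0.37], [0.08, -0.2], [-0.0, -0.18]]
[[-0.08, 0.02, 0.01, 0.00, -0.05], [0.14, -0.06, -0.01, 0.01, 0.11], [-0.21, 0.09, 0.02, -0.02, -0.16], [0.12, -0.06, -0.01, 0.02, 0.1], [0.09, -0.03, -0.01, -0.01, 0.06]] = u @ [[0.24, -0.40, -0.07, 0.31, 0.50], [-0.52, 0.15, 0.04, 0.03, -0.32]]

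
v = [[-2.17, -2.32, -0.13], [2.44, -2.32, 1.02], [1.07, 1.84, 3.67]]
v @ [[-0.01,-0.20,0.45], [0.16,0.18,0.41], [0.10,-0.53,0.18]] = [[-0.36,  0.09,  -1.95],[-0.29,  -1.45,  0.33],[0.65,  -1.83,  1.90]]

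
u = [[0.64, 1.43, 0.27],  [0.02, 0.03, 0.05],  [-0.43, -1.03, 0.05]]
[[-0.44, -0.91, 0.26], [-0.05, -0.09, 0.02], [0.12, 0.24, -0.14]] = u@[[-0.17, -0.42, 0.44], [-0.08, -0.14, -0.04], [-0.8, -1.62, 0.15]]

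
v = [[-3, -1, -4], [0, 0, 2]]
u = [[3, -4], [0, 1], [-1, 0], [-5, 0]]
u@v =[[-9, -3, -20], [0, 0, 2], [3, 1, 4], [15, 5, 20]]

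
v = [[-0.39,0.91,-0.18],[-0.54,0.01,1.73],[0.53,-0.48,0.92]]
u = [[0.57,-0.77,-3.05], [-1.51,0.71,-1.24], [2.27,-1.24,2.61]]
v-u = [[-0.96,1.68,2.87], [0.97,-0.7,2.97], [-1.74,0.76,-1.69]]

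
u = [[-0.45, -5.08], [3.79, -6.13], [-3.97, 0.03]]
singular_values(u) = [8.58, 4.48]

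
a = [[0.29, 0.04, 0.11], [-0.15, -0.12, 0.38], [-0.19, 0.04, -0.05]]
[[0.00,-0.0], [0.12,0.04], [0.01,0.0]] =a@[[-0.10, -0.04], [0.02, 0.01], [0.27, 0.1]]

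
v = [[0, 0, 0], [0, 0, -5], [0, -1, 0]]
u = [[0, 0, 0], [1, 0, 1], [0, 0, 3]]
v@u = [[0, 0, 0], [0, 0, -15], [-1, 0, -1]]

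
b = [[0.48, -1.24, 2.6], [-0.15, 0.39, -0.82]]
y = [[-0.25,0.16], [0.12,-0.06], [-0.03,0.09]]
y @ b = [[-0.14, 0.37, -0.78],[0.07, -0.17, 0.36],[-0.03, 0.07, -0.15]]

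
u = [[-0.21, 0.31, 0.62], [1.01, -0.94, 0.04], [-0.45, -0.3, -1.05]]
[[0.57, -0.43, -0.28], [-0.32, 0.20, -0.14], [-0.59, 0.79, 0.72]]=u @ [[-0.52, -0.2, -0.38], [-0.18, -0.45, -0.28], [0.84, -0.54, -0.44]]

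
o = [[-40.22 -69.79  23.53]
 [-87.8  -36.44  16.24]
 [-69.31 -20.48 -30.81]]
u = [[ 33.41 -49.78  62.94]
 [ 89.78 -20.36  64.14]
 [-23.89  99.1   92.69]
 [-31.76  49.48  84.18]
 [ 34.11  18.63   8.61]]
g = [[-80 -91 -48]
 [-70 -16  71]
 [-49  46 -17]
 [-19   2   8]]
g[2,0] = -49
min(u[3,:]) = -31.76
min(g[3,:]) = -19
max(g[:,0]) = -19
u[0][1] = -49.78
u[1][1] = -20.36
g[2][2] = -17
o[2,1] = -20.48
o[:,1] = [-69.79, -36.44, -20.48]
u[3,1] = 49.48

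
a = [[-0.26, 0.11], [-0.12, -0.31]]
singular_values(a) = [0.33, 0.28]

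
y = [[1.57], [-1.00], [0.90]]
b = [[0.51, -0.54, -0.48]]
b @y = [[0.91]]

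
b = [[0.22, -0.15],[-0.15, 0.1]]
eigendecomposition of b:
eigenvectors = [[0.83, 0.56], [-0.56, 0.83]]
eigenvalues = [0.32, -0.0]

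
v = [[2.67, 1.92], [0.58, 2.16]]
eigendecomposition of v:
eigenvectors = [[0.92, -0.82], [0.40, 0.57]]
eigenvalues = [3.5, 1.33]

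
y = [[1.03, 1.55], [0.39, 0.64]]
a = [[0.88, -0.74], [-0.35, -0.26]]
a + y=[[1.91, 0.81], [0.04, 0.38]]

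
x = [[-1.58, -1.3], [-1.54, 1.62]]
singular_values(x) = [2.26, 2.02]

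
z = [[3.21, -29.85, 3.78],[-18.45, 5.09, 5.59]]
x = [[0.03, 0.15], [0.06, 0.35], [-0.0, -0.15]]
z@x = [[-1.69, -10.53], [-0.25, -1.82]]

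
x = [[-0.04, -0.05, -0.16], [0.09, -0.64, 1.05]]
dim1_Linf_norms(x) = [0.16, 1.05]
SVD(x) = [[-0.09,1.0], [1.0,0.09]] @ diag([1.2382092667674505, 0.12937469494152523]) @ [[0.08, -0.51, 0.86], [-0.24, -0.84, -0.48]]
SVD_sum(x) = [[-0.01, 0.06, -0.1],  [0.09, -0.63, 1.06]] + [[-0.03,-0.11,-0.06], [-0.0,-0.01,-0.01]]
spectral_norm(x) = 1.24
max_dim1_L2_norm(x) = 1.23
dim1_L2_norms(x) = [0.17, 1.23]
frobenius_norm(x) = 1.24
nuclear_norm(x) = 1.37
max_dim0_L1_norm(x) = 1.21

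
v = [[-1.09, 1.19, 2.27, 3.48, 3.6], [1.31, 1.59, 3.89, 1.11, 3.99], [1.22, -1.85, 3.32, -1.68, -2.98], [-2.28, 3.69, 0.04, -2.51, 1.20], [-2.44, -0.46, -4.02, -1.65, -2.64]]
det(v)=222.075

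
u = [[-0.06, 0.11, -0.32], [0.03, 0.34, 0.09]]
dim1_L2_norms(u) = [0.34, 0.35]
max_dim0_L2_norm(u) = 0.36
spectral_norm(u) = 0.36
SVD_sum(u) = [[-0.0, 0.18, -0.05],[-0.01, 0.29, -0.08]] + [[-0.06, -0.07, -0.27], [0.04, 0.05, 0.17]]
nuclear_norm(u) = 0.70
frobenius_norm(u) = 0.49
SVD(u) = [[0.53, 0.85], [0.85, -0.53]] @ diag([0.3590079989756783, 0.33736220397590394]) @ [[-0.02, 0.96, -0.26],[-0.2, -0.26, -0.94]]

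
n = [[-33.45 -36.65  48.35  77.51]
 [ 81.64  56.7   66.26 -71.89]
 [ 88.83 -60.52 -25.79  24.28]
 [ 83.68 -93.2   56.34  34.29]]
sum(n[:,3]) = 64.19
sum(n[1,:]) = 132.71000000000004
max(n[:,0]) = 88.83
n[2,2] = -25.79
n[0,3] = 77.51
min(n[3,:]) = -93.2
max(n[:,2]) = 66.26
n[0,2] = 48.35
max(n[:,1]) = 56.7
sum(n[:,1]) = -133.67000000000002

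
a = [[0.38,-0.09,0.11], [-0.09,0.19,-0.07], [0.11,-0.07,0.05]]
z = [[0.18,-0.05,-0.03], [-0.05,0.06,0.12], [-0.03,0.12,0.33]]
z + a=[[0.56,  -0.14,  0.08], [-0.14,  0.25,  0.05], [0.08,  0.05,  0.38]]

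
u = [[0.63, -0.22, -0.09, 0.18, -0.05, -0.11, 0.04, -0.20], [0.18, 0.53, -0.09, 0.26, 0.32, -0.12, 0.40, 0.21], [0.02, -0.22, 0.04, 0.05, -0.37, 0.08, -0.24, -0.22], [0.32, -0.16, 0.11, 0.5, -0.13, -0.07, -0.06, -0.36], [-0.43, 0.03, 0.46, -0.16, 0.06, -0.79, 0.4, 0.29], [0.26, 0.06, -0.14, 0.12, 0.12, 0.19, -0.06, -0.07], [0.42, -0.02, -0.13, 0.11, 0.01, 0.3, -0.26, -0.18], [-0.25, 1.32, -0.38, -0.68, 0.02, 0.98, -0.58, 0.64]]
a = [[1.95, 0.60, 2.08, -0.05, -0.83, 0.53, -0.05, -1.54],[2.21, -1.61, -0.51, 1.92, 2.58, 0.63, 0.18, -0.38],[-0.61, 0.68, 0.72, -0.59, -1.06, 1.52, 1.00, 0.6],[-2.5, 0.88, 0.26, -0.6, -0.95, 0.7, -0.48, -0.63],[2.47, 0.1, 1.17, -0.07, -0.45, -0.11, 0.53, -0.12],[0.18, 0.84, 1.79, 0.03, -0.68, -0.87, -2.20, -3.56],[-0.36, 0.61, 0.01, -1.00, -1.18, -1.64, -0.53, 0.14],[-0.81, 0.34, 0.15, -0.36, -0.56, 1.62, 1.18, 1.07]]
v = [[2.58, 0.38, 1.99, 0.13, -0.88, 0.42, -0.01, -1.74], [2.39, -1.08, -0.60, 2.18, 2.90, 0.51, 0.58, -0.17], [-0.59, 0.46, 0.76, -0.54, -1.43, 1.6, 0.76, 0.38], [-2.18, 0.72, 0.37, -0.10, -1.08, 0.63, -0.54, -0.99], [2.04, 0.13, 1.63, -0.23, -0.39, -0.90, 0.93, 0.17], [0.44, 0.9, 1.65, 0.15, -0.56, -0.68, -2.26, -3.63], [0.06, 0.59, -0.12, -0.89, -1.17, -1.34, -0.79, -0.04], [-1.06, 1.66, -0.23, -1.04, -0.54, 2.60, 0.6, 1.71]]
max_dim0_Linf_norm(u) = 1.32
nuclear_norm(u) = 5.54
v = u + a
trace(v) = 2.01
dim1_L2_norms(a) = [3.44, 4.32, 2.55, 3.08, 2.83, 4.76, 2.43, 2.53]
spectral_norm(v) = 6.25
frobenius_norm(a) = 9.46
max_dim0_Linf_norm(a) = 3.56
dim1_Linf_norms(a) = [2.08, 2.58, 1.52, 2.5, 2.47, 3.56, 1.64, 1.62]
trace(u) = 2.33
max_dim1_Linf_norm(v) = 3.63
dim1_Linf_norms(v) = [2.58, 2.9, 1.6, 2.18, 2.04, 3.63, 1.34, 2.6]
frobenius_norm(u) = 2.84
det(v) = 14.84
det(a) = 0.00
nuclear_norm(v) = 22.12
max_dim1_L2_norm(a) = 4.76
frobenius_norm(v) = 10.13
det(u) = -0.00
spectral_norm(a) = 5.76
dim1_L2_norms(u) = [0.74, 0.84, 0.55, 0.74, 1.14, 0.41, 0.63, 2.03]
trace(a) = -0.32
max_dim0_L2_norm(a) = 4.71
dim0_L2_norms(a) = [4.71, 2.32, 3.13, 2.35, 3.43, 3.09, 2.84, 4.14]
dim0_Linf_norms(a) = [2.5, 1.61, 2.08, 1.92, 2.58, 1.64, 2.2, 3.56]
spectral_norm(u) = 2.17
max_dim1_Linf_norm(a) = 3.56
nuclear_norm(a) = 18.28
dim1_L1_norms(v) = [8.13, 10.41, 6.52, 6.61, 6.42, 10.27, 5.0, 9.44]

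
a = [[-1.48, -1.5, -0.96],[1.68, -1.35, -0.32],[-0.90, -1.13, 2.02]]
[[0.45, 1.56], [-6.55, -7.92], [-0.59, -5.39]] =a @ [[-2.28, -2.70],[2.05, 3.02],[-0.16, -2.18]]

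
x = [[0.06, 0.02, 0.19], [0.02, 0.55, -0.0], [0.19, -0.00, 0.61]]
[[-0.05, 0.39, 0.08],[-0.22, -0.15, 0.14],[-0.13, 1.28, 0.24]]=x @ [[-0.32,  -0.34,  -0.32], [-0.38,  -0.26,  0.26], [-0.11,  2.21,  0.5]]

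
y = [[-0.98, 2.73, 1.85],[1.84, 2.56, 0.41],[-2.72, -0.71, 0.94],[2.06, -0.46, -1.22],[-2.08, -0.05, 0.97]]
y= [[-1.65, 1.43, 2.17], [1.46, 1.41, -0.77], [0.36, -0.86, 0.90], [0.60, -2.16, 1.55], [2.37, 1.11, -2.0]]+[[0.67, 1.30, -0.32],  [0.38, 1.15, 1.18],  [-3.08, 0.15, 0.04],  [1.46, 1.70, -2.77],  [-4.45, -1.16, 2.97]]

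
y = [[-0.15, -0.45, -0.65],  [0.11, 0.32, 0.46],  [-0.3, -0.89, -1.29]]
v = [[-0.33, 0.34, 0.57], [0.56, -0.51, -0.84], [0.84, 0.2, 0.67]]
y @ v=[[-0.75, 0.05, -0.14], [0.53, -0.03, 0.1], [-1.48, 0.09, -0.29]]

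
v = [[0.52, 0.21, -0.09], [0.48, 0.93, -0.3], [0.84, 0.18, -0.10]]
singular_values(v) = [1.37, 0.61, 0.0]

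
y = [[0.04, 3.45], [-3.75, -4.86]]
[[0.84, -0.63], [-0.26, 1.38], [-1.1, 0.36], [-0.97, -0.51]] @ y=[[2.4,5.96], [-5.19,-7.6], [-1.39,-5.54], [1.87,-0.87]]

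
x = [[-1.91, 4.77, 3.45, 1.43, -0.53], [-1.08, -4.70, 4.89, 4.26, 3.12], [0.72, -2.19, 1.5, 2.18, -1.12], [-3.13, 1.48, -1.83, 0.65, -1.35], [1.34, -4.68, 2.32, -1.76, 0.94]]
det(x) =-1406.992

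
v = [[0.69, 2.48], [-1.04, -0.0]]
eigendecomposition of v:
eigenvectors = [[0.84+0.00j,0.84-0.00j], [(-0.12+0.53j),(-0.12-0.53j)]]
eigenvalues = [(0.34+1.57j), (0.34-1.57j)]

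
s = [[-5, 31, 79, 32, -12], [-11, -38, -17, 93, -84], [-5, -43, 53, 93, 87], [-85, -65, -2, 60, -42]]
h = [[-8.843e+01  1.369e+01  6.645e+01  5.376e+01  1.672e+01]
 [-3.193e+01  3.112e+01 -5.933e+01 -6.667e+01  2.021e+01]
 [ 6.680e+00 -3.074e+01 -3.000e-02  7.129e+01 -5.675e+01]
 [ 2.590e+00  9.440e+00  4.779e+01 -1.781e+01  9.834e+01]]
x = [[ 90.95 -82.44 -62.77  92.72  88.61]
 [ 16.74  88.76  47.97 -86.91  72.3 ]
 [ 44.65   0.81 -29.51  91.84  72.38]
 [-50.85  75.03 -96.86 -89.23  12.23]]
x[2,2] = -29.51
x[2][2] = -29.51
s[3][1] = -65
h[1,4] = 20.21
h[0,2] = 66.45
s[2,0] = -5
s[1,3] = 93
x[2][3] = 91.84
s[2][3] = 93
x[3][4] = 12.23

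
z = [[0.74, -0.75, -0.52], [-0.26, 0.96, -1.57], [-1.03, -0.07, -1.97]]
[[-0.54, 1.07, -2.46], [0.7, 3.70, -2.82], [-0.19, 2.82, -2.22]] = z @ [[0.09, 0.97, -1.86], [0.79, 0.89, -0.01], [0.02, -1.97, 2.10]]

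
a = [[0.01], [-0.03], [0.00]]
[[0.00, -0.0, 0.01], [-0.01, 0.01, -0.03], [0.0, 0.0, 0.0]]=a @ [[0.26, -0.21, 1.10]]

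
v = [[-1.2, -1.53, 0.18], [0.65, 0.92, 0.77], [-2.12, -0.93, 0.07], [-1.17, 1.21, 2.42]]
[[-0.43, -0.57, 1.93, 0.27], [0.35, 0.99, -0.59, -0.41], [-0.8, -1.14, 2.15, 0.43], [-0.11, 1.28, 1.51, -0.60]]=v @ [[0.38,0.55,-0.72,-0.18], [0.00,0.03,-0.63,-0.07], [0.14,0.78,0.59,-0.3]]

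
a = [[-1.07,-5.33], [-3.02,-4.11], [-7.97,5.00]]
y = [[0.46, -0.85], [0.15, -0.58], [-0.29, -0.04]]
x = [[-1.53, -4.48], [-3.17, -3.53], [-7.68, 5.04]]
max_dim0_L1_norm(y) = 1.47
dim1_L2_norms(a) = [5.44, 5.1, 9.41]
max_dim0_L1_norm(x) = 13.05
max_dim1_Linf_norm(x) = 7.68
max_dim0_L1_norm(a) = 14.44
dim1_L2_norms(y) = [0.97, 0.6, 0.29]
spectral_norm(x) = 9.29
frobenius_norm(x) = 11.37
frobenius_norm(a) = 12.00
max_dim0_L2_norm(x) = 8.45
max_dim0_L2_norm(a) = 8.59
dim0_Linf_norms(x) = [7.68, 5.04]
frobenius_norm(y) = 1.17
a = x + y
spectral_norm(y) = 1.13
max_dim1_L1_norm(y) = 1.31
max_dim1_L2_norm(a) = 9.41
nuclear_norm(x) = 15.85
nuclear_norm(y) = 1.44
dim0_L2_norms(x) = [8.45, 7.61]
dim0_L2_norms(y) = [0.56, 1.03]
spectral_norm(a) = 9.69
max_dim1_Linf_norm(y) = 0.85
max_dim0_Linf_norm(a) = 7.97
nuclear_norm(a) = 16.78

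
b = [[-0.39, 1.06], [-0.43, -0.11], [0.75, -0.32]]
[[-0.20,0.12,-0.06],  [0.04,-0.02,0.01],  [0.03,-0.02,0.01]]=b @ [[-0.04, 0.02, -0.01], [-0.20, 0.12, -0.06]]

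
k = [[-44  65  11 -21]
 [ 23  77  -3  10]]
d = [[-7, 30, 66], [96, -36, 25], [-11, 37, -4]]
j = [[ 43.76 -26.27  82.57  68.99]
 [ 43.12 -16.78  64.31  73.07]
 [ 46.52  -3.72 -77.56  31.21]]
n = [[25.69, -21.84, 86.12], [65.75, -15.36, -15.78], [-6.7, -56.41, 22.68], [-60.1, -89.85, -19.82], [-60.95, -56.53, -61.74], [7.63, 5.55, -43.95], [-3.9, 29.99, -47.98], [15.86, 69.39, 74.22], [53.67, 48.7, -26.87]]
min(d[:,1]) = -36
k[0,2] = 11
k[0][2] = 11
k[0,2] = 11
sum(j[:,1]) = -46.769999999999996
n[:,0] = [25.69, 65.75, -6.7, -60.1, -60.95, 7.63, -3.9, 15.86, 53.67]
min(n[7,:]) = 15.86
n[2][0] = -6.7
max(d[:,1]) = 37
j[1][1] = -16.78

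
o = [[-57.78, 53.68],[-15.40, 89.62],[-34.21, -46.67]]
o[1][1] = 89.62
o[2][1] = -46.67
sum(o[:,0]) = -107.39000000000001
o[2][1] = -46.67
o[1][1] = 89.62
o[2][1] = -46.67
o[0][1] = 53.68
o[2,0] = -34.21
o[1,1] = 89.62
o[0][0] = -57.78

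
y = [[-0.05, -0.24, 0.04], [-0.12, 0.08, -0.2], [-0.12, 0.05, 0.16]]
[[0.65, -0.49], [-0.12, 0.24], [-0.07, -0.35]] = y @ [[-0.60, 1.51],[-2.61, 1.49],[-0.06, -1.49]]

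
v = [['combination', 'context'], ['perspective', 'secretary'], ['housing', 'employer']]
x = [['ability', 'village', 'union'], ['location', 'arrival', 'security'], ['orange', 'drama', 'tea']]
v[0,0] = 'combination'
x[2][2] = 'tea'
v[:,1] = ['context', 'secretary', 'employer']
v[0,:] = ['combination', 'context']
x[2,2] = 'tea'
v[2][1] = 'employer'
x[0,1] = 'village'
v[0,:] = ['combination', 'context']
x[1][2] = 'security'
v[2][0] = 'housing'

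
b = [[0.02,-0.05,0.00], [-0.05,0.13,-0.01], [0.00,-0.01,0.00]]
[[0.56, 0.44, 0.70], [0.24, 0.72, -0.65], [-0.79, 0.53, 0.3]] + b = [[0.58, 0.39, 0.7],[0.19, 0.85, -0.66],[-0.79, 0.52, 0.3]]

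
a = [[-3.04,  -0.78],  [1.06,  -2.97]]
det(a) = 9.86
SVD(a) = [[-0.69, 0.73], [0.73, 0.69]] @ diag([3.2869866950376943, 2.998369301244458]) @ [[0.87, -0.49], [-0.49, -0.87]]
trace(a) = -6.01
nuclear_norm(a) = 6.29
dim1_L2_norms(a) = [3.14, 3.15]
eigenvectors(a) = [[(0.03-0.65j),0.03+0.65j], [-0.76+0.00j,-0.76-0.00j]]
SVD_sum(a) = [[-1.97, 1.11],[2.08, -1.17]] + [[-1.07,-1.89], [-1.02,-1.8]]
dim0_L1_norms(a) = [4.1, 3.75]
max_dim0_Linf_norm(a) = 3.04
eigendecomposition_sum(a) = [[(-1.52+0.4j), -0.39-1.29j], [0.53+1.75j, -1.48+0.51j]] + [[(-1.52-0.4j), (-0.39+1.29j)], [(0.53-1.75j), -1.48-0.51j]]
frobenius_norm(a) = 4.45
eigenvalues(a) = [(-3+0.91j), (-3-0.91j)]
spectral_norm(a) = 3.29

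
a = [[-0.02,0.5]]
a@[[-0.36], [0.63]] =[[0.32]]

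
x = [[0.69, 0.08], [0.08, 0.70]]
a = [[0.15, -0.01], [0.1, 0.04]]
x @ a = [[0.11,-0.00],  [0.08,0.03]]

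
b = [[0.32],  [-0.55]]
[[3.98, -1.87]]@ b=[[2.3]]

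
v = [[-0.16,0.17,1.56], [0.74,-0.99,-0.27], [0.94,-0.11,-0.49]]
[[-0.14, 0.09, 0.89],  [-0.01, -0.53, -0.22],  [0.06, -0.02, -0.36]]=v @ [[0.02, 0.05, -0.09], [0.05, 0.57, -0.0], [-0.09, -0.00, 0.56]]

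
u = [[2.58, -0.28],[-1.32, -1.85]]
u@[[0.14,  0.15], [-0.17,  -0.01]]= [[0.41, 0.39], [0.13, -0.18]]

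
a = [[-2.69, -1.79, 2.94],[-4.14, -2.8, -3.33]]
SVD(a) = [[0.32, 0.95], [0.95, -0.32]] @ diag([6.179407217450925, 4.119129330442953]) @ [[-0.77, -0.52, -0.36], [-0.3, -0.2, 0.93]]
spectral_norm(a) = 6.18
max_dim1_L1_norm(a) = 10.27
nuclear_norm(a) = 10.30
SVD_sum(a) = [[-1.51,  -1.02,  -0.70], [-4.53,  -3.06,  -2.12]] + [[-1.18, -0.77, 3.64], [0.39, 0.26, -1.21]]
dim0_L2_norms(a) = [4.94, 3.32, 4.44]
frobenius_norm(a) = 7.43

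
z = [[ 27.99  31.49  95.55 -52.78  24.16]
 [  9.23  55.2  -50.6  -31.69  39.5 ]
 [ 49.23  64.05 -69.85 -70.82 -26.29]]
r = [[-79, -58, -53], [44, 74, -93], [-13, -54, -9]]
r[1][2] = -93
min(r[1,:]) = -93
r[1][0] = 44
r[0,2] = -53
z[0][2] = 95.55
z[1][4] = 39.5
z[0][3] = -52.78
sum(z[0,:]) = 126.41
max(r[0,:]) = -53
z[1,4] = 39.5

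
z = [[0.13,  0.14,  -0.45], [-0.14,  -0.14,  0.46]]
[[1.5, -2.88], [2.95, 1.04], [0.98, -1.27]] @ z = [[0.6, 0.61, -2.00], [0.24, 0.27, -0.85], [0.31, 0.32, -1.03]]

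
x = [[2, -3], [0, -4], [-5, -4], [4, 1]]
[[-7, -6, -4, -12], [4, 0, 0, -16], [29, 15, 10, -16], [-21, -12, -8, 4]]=x@ [[-5, -3, -2, 0], [-1, 0, 0, 4]]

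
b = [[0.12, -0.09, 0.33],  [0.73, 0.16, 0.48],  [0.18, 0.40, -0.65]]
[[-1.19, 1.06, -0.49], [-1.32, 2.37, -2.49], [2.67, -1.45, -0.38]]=b@[[-0.81,0.53,-3.31], [2.97,1.85,0.17], [-2.51,3.51,-0.22]]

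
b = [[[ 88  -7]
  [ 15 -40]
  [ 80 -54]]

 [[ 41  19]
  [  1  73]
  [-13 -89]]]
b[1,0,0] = 41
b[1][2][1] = -89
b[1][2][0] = -13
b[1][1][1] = 73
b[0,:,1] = [-7, -40, -54]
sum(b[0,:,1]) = -101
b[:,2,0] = [80, -13]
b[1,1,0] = 1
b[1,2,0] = -13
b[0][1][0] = 15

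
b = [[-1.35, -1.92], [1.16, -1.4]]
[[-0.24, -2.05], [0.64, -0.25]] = b@[[0.38,0.58],  [-0.14,0.66]]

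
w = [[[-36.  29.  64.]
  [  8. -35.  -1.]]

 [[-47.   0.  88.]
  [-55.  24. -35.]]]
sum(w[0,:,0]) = -28.0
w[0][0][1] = 29.0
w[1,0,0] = -47.0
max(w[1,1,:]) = 24.0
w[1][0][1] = 0.0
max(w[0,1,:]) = 8.0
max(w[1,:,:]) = 88.0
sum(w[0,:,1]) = -6.0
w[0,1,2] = -1.0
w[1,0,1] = 0.0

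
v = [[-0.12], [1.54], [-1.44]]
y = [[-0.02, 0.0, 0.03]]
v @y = [[0.00,0.00,-0.0],[-0.03,0.00,0.05],[0.03,0.00,-0.04]]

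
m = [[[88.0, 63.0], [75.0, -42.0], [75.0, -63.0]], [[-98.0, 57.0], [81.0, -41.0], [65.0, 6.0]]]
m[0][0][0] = 88.0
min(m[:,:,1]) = -63.0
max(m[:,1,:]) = 81.0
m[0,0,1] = 63.0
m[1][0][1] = 57.0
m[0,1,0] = 75.0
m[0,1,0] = 75.0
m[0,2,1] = -63.0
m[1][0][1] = 57.0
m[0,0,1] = 63.0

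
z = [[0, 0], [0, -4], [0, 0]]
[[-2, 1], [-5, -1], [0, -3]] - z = [[-2, 1], [-5, 3], [0, -3]]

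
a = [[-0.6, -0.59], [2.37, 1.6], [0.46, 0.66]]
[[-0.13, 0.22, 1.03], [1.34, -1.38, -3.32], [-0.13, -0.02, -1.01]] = a@ [[1.32, -1.06, -0.70], [-1.12, 0.71, -1.04]]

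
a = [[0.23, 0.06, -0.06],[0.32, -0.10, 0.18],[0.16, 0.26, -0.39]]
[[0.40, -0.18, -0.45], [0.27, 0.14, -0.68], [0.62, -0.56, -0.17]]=a@[[1.37, -0.13, -1.75], [1.14, -3.46, -3.15], [-0.28, -0.92, -2.39]]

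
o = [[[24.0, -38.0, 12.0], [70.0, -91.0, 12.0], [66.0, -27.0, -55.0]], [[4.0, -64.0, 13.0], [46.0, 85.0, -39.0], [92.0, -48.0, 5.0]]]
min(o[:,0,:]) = -64.0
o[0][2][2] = -55.0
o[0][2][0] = 66.0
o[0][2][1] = -27.0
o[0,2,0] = 66.0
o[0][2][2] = -55.0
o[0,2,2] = -55.0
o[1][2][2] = 5.0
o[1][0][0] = 4.0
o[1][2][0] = 92.0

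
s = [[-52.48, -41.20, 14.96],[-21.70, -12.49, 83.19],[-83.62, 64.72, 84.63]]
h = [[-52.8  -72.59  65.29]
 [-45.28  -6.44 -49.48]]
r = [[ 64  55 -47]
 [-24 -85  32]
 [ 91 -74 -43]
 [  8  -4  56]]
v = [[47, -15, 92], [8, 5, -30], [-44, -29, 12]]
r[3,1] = -4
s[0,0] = -52.48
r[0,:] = [64, 55, -47]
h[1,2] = -49.48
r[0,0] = 64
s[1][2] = 83.19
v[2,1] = -29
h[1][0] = -45.28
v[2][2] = 12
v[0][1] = -15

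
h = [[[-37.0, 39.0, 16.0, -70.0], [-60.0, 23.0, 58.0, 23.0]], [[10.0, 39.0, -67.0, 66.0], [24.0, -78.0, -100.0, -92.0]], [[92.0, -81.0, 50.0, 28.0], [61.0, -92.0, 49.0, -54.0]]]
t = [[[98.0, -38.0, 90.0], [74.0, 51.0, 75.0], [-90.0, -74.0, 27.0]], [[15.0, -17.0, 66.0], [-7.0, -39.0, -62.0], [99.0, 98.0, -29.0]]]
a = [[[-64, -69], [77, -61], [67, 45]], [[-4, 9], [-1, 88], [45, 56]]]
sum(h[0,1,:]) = 44.0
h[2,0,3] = 28.0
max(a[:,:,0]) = 77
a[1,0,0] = -4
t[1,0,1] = -17.0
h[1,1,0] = 24.0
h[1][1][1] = -78.0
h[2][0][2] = 50.0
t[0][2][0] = -90.0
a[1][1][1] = 88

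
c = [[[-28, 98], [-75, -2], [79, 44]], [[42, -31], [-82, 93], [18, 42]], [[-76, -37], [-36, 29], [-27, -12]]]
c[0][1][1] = -2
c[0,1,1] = -2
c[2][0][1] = -37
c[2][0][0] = -76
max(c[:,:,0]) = 79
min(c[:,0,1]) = -37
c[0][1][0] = -75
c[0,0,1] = 98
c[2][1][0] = -36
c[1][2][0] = 18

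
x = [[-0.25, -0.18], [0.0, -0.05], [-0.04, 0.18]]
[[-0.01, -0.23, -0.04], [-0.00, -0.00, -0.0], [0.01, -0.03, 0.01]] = x @[[-0.01,0.9,0.11], [0.05,0.05,0.07]]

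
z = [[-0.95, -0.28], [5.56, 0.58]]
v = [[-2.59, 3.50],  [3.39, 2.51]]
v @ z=[[21.92, 2.76],[10.74, 0.51]]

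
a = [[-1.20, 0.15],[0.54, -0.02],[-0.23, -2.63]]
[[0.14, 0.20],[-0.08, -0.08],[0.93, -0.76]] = a @ [[-0.16, -0.13], [-0.34, 0.3]]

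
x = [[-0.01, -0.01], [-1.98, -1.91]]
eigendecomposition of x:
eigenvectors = [[0.69, 0.01], [-0.72, 1.0]]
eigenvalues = [0.0, -1.92]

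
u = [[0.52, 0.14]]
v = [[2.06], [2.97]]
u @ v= [[1.49]]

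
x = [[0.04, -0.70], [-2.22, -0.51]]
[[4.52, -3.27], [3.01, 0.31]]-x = [[4.48, -2.57], [5.23, 0.82]]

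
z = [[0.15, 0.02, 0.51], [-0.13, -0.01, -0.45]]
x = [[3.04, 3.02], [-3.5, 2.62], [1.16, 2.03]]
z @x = [[0.98, 1.54], [-0.88, -1.33]]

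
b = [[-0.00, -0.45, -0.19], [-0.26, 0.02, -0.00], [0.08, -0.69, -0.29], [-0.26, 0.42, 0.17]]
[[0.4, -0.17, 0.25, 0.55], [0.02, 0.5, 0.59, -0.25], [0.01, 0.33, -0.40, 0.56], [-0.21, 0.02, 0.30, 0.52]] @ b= [[-0.08, -0.12, -0.06], [-0.02, -0.51, -0.22], [-0.26, 0.51, 0.21], [-0.12, 0.11, 0.04]]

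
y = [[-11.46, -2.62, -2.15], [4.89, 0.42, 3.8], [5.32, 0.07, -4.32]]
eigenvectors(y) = [[0.64, 0.03, 0.17], [-0.03, 0.59, -0.92], [-0.76, -0.81, 0.36]]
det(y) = -80.40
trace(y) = -15.36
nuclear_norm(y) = 20.77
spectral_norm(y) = 13.86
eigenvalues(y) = [-8.8, -4.55, -2.01]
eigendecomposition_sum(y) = [[-12.52, -3.53, -3.01], [0.52, 0.15, 0.12], [14.86, 4.19, 3.57]] + [[0.38,0.19,0.31], [8.03,4.14,6.62], [-10.99,-5.66,-9.07]] + [[0.68, 0.72, 0.55], [-3.66, -3.86, -2.95], [1.46, 1.54, 1.18]]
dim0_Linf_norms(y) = [11.46, 2.62, 4.32]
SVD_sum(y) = [[-11.63, -2.1, -1.62], [5.22, 0.94, 0.73], [4.50, 0.81, 0.63]] + [[0.09,-0.04,-0.58],[-0.46,0.21,3.0],[0.76,-0.35,-4.98]] + [[0.08, -0.48, 0.05], [0.12, -0.74, 0.07], [0.06, -0.39, 0.04]]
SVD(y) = [[-0.86, 0.1, 0.50],[0.39, -0.51, 0.77],[0.33, 0.85, 0.4]] @ diag([13.864237603360738, 5.928118486406115, 0.9782775110817152]) @ [[0.98, 0.18, 0.14], [0.15, -0.07, -0.99], [0.16, -0.98, 0.09]]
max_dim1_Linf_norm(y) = 11.46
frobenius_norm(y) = 15.11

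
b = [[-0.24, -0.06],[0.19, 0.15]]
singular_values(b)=[0.34, 0.07]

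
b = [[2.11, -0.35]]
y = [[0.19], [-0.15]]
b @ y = [[0.45]]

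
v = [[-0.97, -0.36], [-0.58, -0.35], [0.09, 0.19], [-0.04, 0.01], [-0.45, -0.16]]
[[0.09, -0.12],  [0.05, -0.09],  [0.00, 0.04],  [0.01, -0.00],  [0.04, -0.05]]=v @ [[-0.12,  0.06], [0.07,  0.16]]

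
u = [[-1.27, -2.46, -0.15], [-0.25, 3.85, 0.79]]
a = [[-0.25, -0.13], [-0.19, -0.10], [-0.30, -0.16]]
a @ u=[[0.35,0.11,-0.07], [0.27,0.08,-0.05], [0.42,0.12,-0.08]]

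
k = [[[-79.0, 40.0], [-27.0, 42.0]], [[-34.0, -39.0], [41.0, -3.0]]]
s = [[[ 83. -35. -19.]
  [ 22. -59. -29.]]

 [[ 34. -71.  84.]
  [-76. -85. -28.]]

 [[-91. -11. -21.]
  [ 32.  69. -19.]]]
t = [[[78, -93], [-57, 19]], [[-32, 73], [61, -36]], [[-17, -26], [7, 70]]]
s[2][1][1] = 69.0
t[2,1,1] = 70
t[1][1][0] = 61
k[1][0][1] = -39.0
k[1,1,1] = -3.0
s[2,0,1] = -11.0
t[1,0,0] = -32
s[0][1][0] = 22.0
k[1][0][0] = -34.0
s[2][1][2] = -19.0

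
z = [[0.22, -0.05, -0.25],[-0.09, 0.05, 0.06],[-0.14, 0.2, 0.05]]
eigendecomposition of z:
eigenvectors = [[0.81+0.00j, (-0.69+0j), (-0.69-0j)],[-0.30+0.00j, (-0.21-0.14j), -0.21+0.14j],[-0.50+0.00j, (-0.67+0.11j), (-0.67-0.11j)]]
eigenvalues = [(0.39+0j), (-0.04+0.03j), (-0.04-0.03j)]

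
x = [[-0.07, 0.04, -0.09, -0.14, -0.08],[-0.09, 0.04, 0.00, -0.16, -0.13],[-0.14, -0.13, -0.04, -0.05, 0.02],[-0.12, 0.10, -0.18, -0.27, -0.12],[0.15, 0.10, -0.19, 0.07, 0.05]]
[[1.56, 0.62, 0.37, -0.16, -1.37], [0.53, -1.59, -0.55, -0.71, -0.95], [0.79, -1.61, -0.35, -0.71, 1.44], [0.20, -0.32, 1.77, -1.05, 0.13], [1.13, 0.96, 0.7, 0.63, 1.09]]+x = [[1.49, 0.66, 0.28, -0.3, -1.45], [0.44, -1.55, -0.55, -0.87, -1.08], [0.65, -1.74, -0.39, -0.76, 1.46], [0.08, -0.22, 1.59, -1.32, 0.01], [1.28, 1.06, 0.51, 0.70, 1.14]]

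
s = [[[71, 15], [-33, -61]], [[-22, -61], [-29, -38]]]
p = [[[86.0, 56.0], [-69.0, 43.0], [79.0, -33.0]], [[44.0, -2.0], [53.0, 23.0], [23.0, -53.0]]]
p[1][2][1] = -53.0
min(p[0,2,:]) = -33.0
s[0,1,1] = -61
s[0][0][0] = 71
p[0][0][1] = 56.0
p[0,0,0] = 86.0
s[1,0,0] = -22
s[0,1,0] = -33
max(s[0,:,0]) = 71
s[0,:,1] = [15, -61]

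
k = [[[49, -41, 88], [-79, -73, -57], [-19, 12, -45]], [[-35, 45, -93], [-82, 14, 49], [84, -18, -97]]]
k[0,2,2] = -45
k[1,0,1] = 45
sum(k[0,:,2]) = -14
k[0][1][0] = -79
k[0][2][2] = -45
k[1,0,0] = -35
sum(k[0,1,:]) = -209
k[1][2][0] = 84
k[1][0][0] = -35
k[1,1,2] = 49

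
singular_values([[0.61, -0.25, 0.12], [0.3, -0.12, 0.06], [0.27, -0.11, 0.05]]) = [0.8, 0.0, 0.0]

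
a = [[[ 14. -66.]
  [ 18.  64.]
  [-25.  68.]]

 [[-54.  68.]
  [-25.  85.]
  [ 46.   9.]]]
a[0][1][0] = 18.0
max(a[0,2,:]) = 68.0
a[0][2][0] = -25.0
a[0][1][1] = 64.0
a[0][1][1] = 64.0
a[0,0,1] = -66.0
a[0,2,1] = 68.0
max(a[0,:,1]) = 68.0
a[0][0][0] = 14.0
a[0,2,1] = 68.0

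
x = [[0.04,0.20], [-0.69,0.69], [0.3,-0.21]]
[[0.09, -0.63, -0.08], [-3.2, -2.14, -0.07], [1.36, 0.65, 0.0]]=x @ [[4.25,-0.05,-0.23], [-0.39,-3.15,-0.33]]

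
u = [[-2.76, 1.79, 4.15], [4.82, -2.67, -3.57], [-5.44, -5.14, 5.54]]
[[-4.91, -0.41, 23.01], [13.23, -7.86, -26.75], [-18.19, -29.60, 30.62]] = u @ [[3.97, -1.42, -2.56], [0.62, 4.19, 0.61], [1.19, -2.85, 3.58]]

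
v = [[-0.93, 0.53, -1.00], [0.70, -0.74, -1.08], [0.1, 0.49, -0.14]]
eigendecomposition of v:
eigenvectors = [[(-0.81+0j), (0.54+0.05j), 0.54-0.05j], [0.56+0.00j, 0.69+0.00j, 0.69-0.00j], [(-0.15+0j), -0.01-0.48j, (-0.01+0.48j)]]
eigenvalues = [(-1.47+0j), (-0.17+0.81j), (-0.17-0.81j)]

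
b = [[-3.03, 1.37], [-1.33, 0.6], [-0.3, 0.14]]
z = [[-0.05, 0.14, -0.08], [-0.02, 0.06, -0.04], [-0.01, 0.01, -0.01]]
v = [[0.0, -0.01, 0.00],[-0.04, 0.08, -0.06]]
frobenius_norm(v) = 0.11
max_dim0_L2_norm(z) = 0.15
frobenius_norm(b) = 3.65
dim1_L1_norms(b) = [4.4, 1.93, 0.44]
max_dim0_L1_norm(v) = 0.09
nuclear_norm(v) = 0.11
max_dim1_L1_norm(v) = 0.18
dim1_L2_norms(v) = [0.01, 0.11]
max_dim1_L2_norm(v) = 0.11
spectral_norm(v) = 0.11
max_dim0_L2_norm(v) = 0.08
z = b @ v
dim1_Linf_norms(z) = [0.14, 0.06, 0.01]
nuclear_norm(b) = 3.65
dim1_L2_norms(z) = [0.17, 0.07, 0.02]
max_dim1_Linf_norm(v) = 0.08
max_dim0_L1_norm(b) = 4.66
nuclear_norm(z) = 0.20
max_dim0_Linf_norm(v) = 0.08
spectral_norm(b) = 3.65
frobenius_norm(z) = 0.19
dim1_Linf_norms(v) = [0.01, 0.08]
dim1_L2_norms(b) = [3.33, 1.46, 0.33]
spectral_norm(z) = 0.19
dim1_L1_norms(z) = [0.27, 0.12, 0.03]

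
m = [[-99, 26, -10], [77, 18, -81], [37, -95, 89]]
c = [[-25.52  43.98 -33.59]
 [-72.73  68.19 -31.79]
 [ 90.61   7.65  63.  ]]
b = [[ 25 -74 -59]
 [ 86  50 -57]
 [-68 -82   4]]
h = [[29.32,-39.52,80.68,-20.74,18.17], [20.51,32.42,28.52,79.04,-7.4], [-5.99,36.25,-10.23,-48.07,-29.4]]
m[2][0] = 37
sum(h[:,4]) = -18.629999999999995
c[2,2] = 63.0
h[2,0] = -5.99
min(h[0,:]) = -39.52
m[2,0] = 37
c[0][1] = 43.98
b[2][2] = 4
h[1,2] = 28.52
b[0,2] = -59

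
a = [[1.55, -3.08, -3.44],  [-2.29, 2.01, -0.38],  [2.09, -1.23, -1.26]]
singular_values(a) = [5.84, 2.41, 0.81]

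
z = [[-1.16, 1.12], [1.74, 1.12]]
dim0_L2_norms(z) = [2.09, 1.58]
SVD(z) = [[-0.36, 0.93], [0.93, 0.36]] @ diag([2.1394419104109756, 1.5181529277306138]) @ [[0.95,  0.3], [-0.30,  0.95]]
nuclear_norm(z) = 3.66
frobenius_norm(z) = 2.62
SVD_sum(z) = [[-0.74, -0.23], [1.9, 0.6]] + [[-0.42, 1.35], [-0.16, 0.52]]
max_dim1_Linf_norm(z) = 1.74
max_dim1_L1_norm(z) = 2.86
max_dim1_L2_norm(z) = 2.07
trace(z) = -0.04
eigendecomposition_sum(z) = [[-1.49, 0.57], [0.88, -0.33]] + [[0.33, 0.55], [0.86, 1.45]]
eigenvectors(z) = [[-0.86, -0.36],[0.51, -0.93]]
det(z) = -3.25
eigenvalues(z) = [-1.82, 1.78]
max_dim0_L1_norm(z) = 2.9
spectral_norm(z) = 2.14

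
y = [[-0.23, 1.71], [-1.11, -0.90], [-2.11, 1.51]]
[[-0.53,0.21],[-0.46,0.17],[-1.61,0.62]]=y @ [[0.6, -0.23], [-0.23, 0.09]]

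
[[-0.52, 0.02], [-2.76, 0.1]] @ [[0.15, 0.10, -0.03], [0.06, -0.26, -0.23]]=[[-0.08, -0.06, 0.01], [-0.41, -0.3, 0.06]]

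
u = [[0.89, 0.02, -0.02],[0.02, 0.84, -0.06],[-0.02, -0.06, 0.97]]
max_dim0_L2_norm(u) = 0.97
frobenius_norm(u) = 1.56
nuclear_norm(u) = 2.70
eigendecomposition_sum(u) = [[0.05,0.09,-0.21], [0.09,0.14,-0.33], [-0.21,-0.33,0.81]] + [[0.82, 0.05, 0.23],[0.05, 0.00, 0.02],[0.23, 0.02, 0.07]] + [[0.02, -0.12, -0.04], [-0.12, 0.70, 0.26], [-0.04, 0.26, 0.09]]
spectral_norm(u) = 1.00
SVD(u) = [[-0.23, 0.96, -0.16], [-0.37, 0.06, 0.93], [0.90, 0.27, 0.34]] @ diag([0.9996224075596403, 0.8856363904123916, 0.8147412020279681]) @ [[-0.23, -0.37, 0.90], [0.96, 0.06, 0.27], [-0.16, 0.93, 0.34]]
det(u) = 0.72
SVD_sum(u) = [[0.05,  0.09,  -0.21],[0.09,  0.14,  -0.33],[-0.21,  -0.33,  0.81]] + [[0.82,0.05,0.23],[0.05,0.0,0.02],[0.23,0.02,0.07]] + [[0.02, -0.12, -0.04], [-0.12, 0.7, 0.26], [-0.04, 0.26, 0.09]]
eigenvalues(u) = [1.0, 0.89, 0.81]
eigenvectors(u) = [[0.23, 0.96, -0.16],  [0.37, 0.06, 0.93],  [-0.9, 0.27, 0.34]]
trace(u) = 2.70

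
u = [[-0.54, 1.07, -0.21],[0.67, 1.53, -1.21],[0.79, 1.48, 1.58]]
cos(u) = [[0.5, -0.60, 0.51], [-0.15, -0.36, 1.57], [-0.81, -2.11, -0.17]]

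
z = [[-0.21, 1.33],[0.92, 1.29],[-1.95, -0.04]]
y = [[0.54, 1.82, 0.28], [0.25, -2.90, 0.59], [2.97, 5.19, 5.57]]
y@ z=[[1.02, 3.05], [-3.87, -3.43], [-6.71, 10.42]]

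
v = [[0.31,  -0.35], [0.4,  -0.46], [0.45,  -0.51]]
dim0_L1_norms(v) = [1.16, 1.32]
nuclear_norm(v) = 1.03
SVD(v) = [[-0.46, 0.48], [-0.59, -0.79], [-0.66, 0.38]] @ diag([1.026052965605166, 0.0039130260469632935]) @ [[-0.66, 0.75], [0.75, 0.66]]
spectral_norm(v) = 1.03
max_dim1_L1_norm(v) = 0.96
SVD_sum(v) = [[0.31, -0.35], [0.4, -0.46], [0.45, -0.51]] + [[0.0, 0.0], [-0.00, -0.0], [0.0, 0.0]]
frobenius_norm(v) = 1.03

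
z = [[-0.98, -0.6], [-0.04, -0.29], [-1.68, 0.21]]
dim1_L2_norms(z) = [1.15, 0.29, 1.69]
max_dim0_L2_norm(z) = 1.95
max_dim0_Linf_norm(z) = 1.68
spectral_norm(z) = 1.95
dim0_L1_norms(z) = [2.7, 1.1]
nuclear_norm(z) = 2.64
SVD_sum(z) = [[-1.02, -0.08], [-0.06, -0.00], [-1.66, -0.12]] + [[0.04, -0.52], [0.02, -0.29], [-0.02, 0.33]]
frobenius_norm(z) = 2.07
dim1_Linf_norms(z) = [0.98, 0.29, 1.68]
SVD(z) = [[-0.52, -0.77], [-0.03, -0.42], [-0.85, 0.49]] @ diag([1.950070890373413, 0.685436738523873]) @ [[1.0, 0.07],[-0.07, 1.0]]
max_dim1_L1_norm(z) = 1.89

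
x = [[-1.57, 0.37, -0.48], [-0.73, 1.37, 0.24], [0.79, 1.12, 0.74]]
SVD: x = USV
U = [[-0.79, 0.25, 0.56], [-0.6, -0.52, -0.61], [0.14, -0.82, 0.56]]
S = [2.05, 1.87, 0.0]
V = [[0.87, -0.47, 0.16], [-0.36, -0.82, -0.45], [0.35, 0.34, -0.88]]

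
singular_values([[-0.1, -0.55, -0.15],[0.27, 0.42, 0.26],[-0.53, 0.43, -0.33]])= [0.82, 0.74, 0.0]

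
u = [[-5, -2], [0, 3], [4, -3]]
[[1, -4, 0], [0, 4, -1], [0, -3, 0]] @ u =[[-5, -14], [-4, 15], [0, -9]]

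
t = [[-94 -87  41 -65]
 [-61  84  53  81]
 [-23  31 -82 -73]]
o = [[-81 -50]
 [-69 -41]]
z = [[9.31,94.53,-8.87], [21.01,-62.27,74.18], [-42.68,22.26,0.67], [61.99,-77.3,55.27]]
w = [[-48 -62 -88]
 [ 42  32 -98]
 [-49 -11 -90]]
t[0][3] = -65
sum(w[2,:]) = -150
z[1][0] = 21.01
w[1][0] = 42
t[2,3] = -73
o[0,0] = -81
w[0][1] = -62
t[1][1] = 84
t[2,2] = -82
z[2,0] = -42.68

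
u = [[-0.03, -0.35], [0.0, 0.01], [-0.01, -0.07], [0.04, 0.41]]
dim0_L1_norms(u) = [0.08, 0.84]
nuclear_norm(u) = 0.55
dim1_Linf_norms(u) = [0.35, 0.01, 0.07, 0.41]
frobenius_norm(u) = 0.55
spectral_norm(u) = 0.55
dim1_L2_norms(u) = [0.35, 0.01, 0.07, 0.41]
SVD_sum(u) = [[-0.03, -0.35], [0.0, 0.01], [-0.01, -0.07], [0.04, 0.41]] + [[0.0,  -0.0], [-0.00,  0.0], [-0.00,  0.0], [0.0,  -0.0]]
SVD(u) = [[0.64, -0.56], [-0.02, 0.19], [0.13, 0.72], [-0.75, -0.36]] @ diag([0.5460560362896358, 0.0047754823475624165]) @ [[-0.09, -1.0],[-1.0, 0.09]]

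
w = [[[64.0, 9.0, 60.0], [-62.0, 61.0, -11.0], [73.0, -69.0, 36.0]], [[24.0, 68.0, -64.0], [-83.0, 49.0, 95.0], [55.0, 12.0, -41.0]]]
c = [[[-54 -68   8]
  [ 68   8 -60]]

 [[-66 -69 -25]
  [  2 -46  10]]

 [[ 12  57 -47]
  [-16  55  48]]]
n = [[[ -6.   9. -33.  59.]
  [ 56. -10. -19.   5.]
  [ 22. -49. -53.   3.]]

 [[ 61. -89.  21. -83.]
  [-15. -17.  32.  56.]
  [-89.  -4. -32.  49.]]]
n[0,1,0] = 56.0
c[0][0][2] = 8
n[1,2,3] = 49.0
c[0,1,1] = 8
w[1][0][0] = 24.0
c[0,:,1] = [-68, 8]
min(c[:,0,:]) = -69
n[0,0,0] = -6.0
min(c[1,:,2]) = -25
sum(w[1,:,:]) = 115.0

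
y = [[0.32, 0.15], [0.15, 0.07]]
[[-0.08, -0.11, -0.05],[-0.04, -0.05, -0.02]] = y @ [[-0.25, -0.18, -0.18], [-0.02, -0.32, 0.06]]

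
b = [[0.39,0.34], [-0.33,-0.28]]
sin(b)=[[0.39, 0.34], [-0.33, -0.28]]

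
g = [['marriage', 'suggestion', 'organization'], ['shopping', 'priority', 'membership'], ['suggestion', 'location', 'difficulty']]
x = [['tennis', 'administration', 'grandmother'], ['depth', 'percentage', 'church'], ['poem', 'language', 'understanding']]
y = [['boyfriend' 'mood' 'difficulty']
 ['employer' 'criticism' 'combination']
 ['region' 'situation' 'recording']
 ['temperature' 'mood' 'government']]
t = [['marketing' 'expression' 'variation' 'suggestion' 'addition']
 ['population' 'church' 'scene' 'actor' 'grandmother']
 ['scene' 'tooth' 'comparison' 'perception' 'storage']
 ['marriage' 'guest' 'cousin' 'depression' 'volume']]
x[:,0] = ['tennis', 'depth', 'poem']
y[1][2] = 'combination'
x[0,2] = 'grandmother'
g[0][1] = 'suggestion'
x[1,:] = ['depth', 'percentage', 'church']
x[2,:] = ['poem', 'language', 'understanding']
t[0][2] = 'variation'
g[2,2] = 'difficulty'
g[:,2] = ['organization', 'membership', 'difficulty']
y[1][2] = 'combination'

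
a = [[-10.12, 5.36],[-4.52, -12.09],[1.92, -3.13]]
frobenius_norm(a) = 17.64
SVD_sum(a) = [[-0.60, 6.27], [1.1, -11.55], [0.31, -3.28]] + [[-9.52, -0.91], [-5.62, -0.54], [1.61, 0.15]]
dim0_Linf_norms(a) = [10.12, 12.09]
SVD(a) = [[0.46, 0.85],[-0.85, 0.50],[-0.24, -0.14]] @ diag([13.60992278766214, 11.224785152236757]) @ [[-0.10, 1.00], [-1.0, -0.1]]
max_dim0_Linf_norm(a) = 12.09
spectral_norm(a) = 13.61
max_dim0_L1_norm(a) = 20.58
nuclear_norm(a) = 24.83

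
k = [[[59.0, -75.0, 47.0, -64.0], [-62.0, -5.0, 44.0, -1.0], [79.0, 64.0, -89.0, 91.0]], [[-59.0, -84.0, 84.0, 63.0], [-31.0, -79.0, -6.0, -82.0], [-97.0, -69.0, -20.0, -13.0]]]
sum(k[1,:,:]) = -393.0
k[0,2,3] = 91.0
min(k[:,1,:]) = -82.0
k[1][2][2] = -20.0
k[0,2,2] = -89.0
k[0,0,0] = 59.0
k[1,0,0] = -59.0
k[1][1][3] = -82.0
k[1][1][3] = -82.0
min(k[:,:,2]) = -89.0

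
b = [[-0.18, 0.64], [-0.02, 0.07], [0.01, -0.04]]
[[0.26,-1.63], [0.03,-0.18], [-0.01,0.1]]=b@[[-3.15, 0.45], [-0.48, -2.42]]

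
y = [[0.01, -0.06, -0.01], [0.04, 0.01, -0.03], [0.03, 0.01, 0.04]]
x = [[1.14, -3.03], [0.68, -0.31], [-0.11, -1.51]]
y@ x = [[-0.03, 0.00], [0.06, -0.08], [0.04, -0.15]]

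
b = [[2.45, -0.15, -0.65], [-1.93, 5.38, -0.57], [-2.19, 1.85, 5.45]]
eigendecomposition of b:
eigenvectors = [[(0.81+0j), 0.18-0.02j, 0.18+0.02j], [(0.53+0j), 0.16-0.28j, 0.16+0.28j], [(0.24+0j), (-0.93+0j), -0.93-0.00j]]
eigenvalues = [(2.16+0j), (5.56+0.52j), (5.56-0.52j)]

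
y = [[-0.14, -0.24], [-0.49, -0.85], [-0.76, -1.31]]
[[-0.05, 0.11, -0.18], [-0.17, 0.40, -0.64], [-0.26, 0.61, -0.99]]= y@[[0.27,0.07,0.44], [0.04,-0.51,0.50]]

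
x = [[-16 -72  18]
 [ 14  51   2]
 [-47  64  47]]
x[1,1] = 51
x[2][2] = 47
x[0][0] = -16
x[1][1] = 51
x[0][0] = -16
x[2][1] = 64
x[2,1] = 64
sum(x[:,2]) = 67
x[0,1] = -72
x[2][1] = 64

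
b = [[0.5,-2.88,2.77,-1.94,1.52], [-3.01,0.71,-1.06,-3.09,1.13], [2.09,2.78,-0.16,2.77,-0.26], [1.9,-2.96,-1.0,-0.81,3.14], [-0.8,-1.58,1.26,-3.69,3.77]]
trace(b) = 4.01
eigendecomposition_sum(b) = [[(-0.56-0.28j), (-0.98-1.33j), (0.74-0.77j), (-1.1-1.26j), 0.37+1.22j],[-0.30+0.16j, -0.91+0.03j, (-0.12-0.58j), (-0.92+0.1j), (0.66+0.21j)],[0.71+0.19j, 1.45+1.30j, -0.67+1.07j, (1.58+1.19j), (-0.72-1.31j)],[(0.07+0.71j), -0.70+1.75j, (-1.19-0.25j), -0.56+1.83j, 0.96-1.09j],[-0.40+0.22j, -1.21+0.04j, (-0.16-0.77j), (-1.22+0.15j), (0.89+0.28j)]] + [[(-0.56+0.28j), (-0.98+1.33j), (0.74+0.77j), (-1.1+1.26j), (0.37-1.22j)], [-0.30-0.16j, (-0.91-0.03j), -0.12+0.58j, -0.92-0.10j, 0.66-0.21j], [0.71-0.19j, 1.45-1.30j, (-0.67-1.07j), (1.58-1.19j), (-0.72+1.31j)], [(0.07-0.71j), -0.70-1.75j, (-1.19+0.25j), (-0.56-1.83j), 0.96+1.09j], [-0.40-0.22j, (-1.21-0.04j), (-0.16+0.77j), (-1.22-0.15j), 0.89-0.28j]] + [[0.74-0.29j, -0.53-0.06j, 0.60-0.66j, 0.11+0.29j, 0.46-0.68j], [-1.22+1.65j, 1.24-0.58j, (-0.42+2.27j), -0.64-0.48j, (-0.08+2.1j)], [0.35+0.49j, (-0.05-0.4j), 0.59+0.32j, (-0.19+0.13j), (0.58+0.21j)], [(0.96-0.46j), -0.71-0.04j, (0.74-0.94j), 0.18+0.37j, (0.54-0.94j)], [(0.05+1.57j), (0.47-0.94j), (0.83+1.56j), -0.61+0.02j, 0.95+1.29j]] + [[(0.74+0.29j), -0.53+0.06j, 0.60+0.66j, (0.11-0.29j), 0.46+0.68j], [-1.22-1.65j, 1.24+0.58j, (-0.42-2.27j), (-0.64+0.48j), -0.08-2.10j], [0.35-0.49j, (-0.05+0.4j), (0.59-0.32j), (-0.19-0.13j), 0.58-0.21j], [0.96+0.46j, (-0.71+0.04j), (0.74+0.94j), (0.18-0.37j), (0.54+0.94j)], [0.05-1.57j, (0.47+0.94j), (0.83-1.56j), -0.61-0.02j, 0.95-1.29j]] + [[(0.13-0j), (0.13+0j), (0.08-0j), 0.04+0.00j, -0.12-0.00j], [(0.04-0j), (0.04+0j), 0.02-0.00j, (0.01+0j), -0.04-0.00j], [-0.02+0.00j, (-0.02-0j), -0.02+0.00j, (-0.01-0j), 0.02+0.00j], [-0.15+0.00j, -0.15-0.00j, -0.09+0.00j, (-0.04-0j), 0.14+0.00j], [-0.10+0.00j, -0.10-0.00j, (-0.06+0j), -0.03-0.00j, (0.09+0j)]]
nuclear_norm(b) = 19.82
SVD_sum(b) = [[-0.59, -1.94, 0.64, -2.48, 2.09], [-0.38, -1.26, 0.41, -1.61, 1.35], [0.56, 1.83, -0.6, 2.34, -1.96], [-0.49, -1.62, 0.53, -2.07, 1.74], [-0.84, -2.76, 0.90, -3.53, 2.96]] + [[1.31, -0.75, 0.33, 0.68, 0.38], [-2.84, 1.63, -0.72, -1.47, -0.82], [1.04, -0.60, 0.26, 0.54, 0.3], [2.19, -1.26, 0.56, 1.14, 0.63], [-0.23, 0.13, -0.06, -0.12, -0.07]] + [[-0.33, -0.53, 1.52, -0.07, -1.13], [0.17, 0.27, -0.79, 0.04, 0.59], [0.19, 0.3, -0.88, 0.04, 0.65], [0.33, 0.54, -1.56, 0.07, 1.16], [0.08, 0.13, -0.38, 0.02, 0.28]] + [[0.08, 0.34, 0.29, -0.03, 0.21], [0.01, 0.05, 0.05, -0.01, 0.03], [0.29, 1.24, 1.06, -0.13, 0.76], [-0.15, -0.62, -0.53, 0.06, -0.38], [0.22, 0.92, 0.79, -0.09, 0.57]] + [[0.03, 0.01, -0.01, -0.03, -0.02], [0.03, 0.01, -0.01, -0.03, -0.02], [0.02, 0.01, -0.00, -0.02, -0.01], [0.01, 0.0, -0.0, -0.01, -0.01], [-0.03, -0.01, 0.01, 0.03, 0.02]]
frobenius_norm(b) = 10.96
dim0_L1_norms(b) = [8.3, 10.91, 6.25, 12.3, 9.82]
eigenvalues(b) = [(-1.8+2.93j), (-1.8-2.93j), (3.7+1.12j), (3.7-1.12j), (0.2+0j)]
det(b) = 35.75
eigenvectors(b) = [[-0.46-0.10j, -0.46+0.10j, (0.23+0.14j), (0.23-0.14j), -0.58+0.00j], [-0.19+0.18j, (-0.19-0.18j), (-0.69+0j), -0.69-0.00j, (-0.17+0j)], [0.55+0.00j, 0.55-0.00j, -0.06+0.19j, -0.06-0.19j, (0.11+0j)], [(0.18+0.5j), (0.18-0.5j), 0.32+0.17j, 0.32-0.17j, 0.66+0.00j], [-0.25+0.24j, (-0.25-0.24j), -0.41+0.33j, (-0.41-0.33j), (0.44+0j)]]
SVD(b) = [[0.45,-0.33,0.61,0.2,-0.53], [0.29,0.72,-0.31,0.03,-0.55], [-0.42,-0.26,-0.35,0.73,-0.32], [0.37,-0.55,-0.62,-0.37,-0.19], [0.63,0.06,-0.15,0.54,0.53]] @ diag([8.69086973312636, 5.243162090631979, 3.2859184763494538, 2.5057323490785, 0.09528764219244658]) @ [[-0.15, -0.50, 0.16, -0.64, 0.54], [-0.76, 0.43, -0.19, -0.39, -0.22], [-0.16, -0.26, 0.76, -0.03, -0.57], [0.16, 0.68, 0.58, -0.07, 0.42], [-0.59, -0.17, 0.15, 0.66, 0.41]]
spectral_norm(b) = 8.69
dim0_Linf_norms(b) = [3.01, 2.96, 2.77, 3.69, 3.77]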